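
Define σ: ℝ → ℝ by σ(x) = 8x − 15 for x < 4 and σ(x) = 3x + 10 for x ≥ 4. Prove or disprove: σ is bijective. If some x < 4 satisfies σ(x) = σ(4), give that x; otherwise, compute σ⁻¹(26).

Both pieces are strictly increasing (slopes 8 and 3), so each is injective on its own interval.
The left piece maps (−∞, 4) onto (−∞, 17); the right piece maps [4, ∞) onto [22, ∞).
The images leave a gap (17 has no preimage), so σ is not surjective, hence not bijective.
Because the two images are disjoint, no x < 4 has σ(x) = σ(4), so we compute σ⁻¹(26): 26 lies in [22, ∞), so solve 3x + 10 = 26: x = (26 − 10)/3 = 16/3.

16/3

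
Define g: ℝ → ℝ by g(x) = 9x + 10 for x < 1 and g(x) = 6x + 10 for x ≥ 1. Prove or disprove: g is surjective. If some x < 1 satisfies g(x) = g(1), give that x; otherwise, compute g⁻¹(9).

2/3

Both pieces are strictly increasing (slopes 9 and 6), so each is injective on its own interval.
The left piece maps (−∞, 1) onto (−∞, 19); the right piece maps [1, ∞) onto [16, ∞).
The union (−∞, 19) ∪ [16, ∞) covers ℝ, so g is surjective.
For the follow-up: the images overlap, so an x < 1 with g(x) = g(1) exists. g(1) = 16; solving 9x + 10 = 16 for x < 1 gives x = (16 − 10)/9 = 2/3.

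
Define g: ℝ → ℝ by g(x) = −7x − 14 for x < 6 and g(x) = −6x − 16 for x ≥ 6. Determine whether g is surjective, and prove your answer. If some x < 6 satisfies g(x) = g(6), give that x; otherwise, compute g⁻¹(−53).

38/7

Both pieces are strictly decreasing (slopes −7 and −6), so each is injective on its own interval.
The left piece maps (−∞, 6) onto (−56, ∞); the right piece maps [6, ∞) onto (−∞, −52].
The union (−56, ∞) ∪ (−∞, −52] covers ℝ, so g is surjective.
For the follow-up: the images overlap, so an x < 6 with g(x) = g(6) exists. g(6) = −52; solving −7x − 14 = −52 for x < 6 gives x = (−52 + 14)/(−7) = 38/7.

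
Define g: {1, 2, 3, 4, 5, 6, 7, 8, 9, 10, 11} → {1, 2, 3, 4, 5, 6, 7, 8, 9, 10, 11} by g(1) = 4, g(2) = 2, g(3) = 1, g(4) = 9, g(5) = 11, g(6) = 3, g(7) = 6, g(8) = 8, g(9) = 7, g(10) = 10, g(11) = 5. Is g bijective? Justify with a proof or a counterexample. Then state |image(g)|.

The values 4, 2, 1, 9, 11, 3, 6, 8, 7, 10, 5 are a permutation of {1, 2, 3, 4, 5, 6, 7, 8, 9, 10, 11}: each element appears exactly once.
So g is injective and surjective, hence bijective.
The image of g is {1, 2, 3, 4, 5, 6, 7, 8, 9, 10, 11}, which has 11 elements.

11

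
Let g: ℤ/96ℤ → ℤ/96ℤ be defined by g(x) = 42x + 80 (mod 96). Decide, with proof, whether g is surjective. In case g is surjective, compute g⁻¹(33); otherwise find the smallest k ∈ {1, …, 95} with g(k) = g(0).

16

Since gcd(42, 96) = 6, we have 42x ≡ 0 (mod 6) for all x, so g(x) ≡ 2 (mod 6).
But 0 ≢ 2 (mod 6), so 0 ∈ ℤ/96ℤ has no preimage. Hence g is not surjective.
Since g is not surjective, we find the least positive k with g(k) = g(0): this means 42k ≡ 0 (mod 96), i.e. 96 ∣ 42k. Since gcd(42, 96) = 6, dividing through by 6 this holds exactly when 16 ∣ 7k, and as gcd(7, 16) = 1, exactly when 16 ∣ k.
The smallest positive such k is 16.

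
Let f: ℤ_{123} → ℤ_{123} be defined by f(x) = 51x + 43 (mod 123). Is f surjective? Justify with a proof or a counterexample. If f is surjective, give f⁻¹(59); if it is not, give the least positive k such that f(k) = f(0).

Since gcd(51, 123) = 3, we have 51x ≡ 0 (mod 3) for all x, so f(x) ≡ 1 (mod 3).
But 0 ≢ 1 (mod 3), so 0 ∈ ℤ_{123} has no preimage. Thus f is not surjective.
Since f is not surjective, we find the least positive k with f(k) = f(0): this means 51k ≡ 0 (mod 123), i.e. 123 ∣ 51k. Since gcd(51, 123) = 3, dividing through by 3 this holds exactly when 41 ∣ 17k, and as gcd(17, 41) = 1, exactly when 41 ∣ k.
The smallest positive such k is 41.

41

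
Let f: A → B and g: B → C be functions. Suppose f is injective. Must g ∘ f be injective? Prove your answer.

not injective

No. Take A = B = C = {0, 1}, f = identity (injective), and g(x) = 0 for every x.
Then (g ∘ f)(0) = 0 = (g ∘ f)(1) with 0 ≠ 1, so g ∘ f is not injective.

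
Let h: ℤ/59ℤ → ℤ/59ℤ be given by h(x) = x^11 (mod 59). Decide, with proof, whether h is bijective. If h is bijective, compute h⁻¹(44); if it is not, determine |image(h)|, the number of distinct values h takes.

50

Since 59 is prime, the nonzero elements of ℤ/59ℤ form a cyclic group of order 58.
As gcd(11, 58) = 1, raising to the 11th power is a bijection on this group: if x_1^11 ≡ x_2^11 then (x_1x_2^{−1})^11 = 1, and the only element of order dividing gcd(11, 58) = 1 is 1, so x_1 = x_2.
With h(0) = 0 this makes h injective on all of ℤ/59ℤ, hence bijective (finite equal-size domain and codomain). In particular h is bijective.
Since h is bijective, we find the preimage of 44. The inverse of x ↦ x^11 on (ℤ/59ℤ)^× is x ↦ x^37, because 11·37 = 407 = 7·58 + 1 ≡ 1 (mod 58) and x^{58} = 1 for x ≠ 0 (Fermat). So h⁻¹(44) = 44^37 mod 59.
Repeated squaring mod 59: 44^1 ≡ 44, 44^2 ≡ 44² = 1936 ≡ 48, 44^4 ≡ 48² = 2304 ≡ 3, 44^8 ≡ 3² = 9, 44^16 ≡ 9² = 81 ≡ 22, 44^32 ≡ 22² = 484 ≡ 12. Since 37 = 32 + 4 + 1, 44^37 ≡ 12·3·44: 12·3 = 36, then 36·44 = 1584 ≡ 50. So 44^37 ≡ 50 (mod 59).
Hence h⁻¹(44) = 50.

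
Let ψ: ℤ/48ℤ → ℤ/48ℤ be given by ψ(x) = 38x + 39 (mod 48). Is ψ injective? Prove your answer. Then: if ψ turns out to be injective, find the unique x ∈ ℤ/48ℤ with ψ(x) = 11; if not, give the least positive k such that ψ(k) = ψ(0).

24

We have gcd(38, 48) = 2 > 1. Taking x_1 = 0 and x_2 = 24: ψ(0) = 39 and ψ(24) = 38·24 + 39 = 951 ≡ 39 (mod 48).
So ψ(0) = ψ(24) while 0 ≠ 24, so ψ is not injective.
Since ψ is not injective, we find the least positive k with ψ(k) = ψ(0): this means 38k ≡ 0 (mod 48), i.e. 48 ∣ 38k. Since gcd(38, 48) = 2, dividing through by 2 this holds exactly when 24 ∣ 19k, and as gcd(19, 24) = 1, exactly when 24 ∣ k.
The smallest positive such k is 24.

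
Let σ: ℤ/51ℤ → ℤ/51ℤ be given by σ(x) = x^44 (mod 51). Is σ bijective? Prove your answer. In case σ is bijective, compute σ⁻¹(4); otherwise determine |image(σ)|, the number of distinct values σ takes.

10

σ(1) = 1^44 = 1.
σ(4): Repeated squaring mod 51: 4^1 ≡ 4, 4^2 ≡ 4² = 16, 4^4 ≡ 16² = 256 ≡ 1, 4^8 ≡ 1² = 1, 4^16 ≡ 1² = 1, 4^32 ≡ 1² = 1. Since 44 = 32 + 8 + 4, 4^44 ≡ 1·1·1: 1·1 = 1, then 1·1 = 1. So 4^44 ≡ 1 (mod 51).
So σ(1) = σ(4) = 1 while 1 ≠ 4, thus σ is not injective, hence not bijective.
Since σ is not bijective, we determine |image(σ)|. Computing x^44 mod 51 for each x (by repeated squaring, reducing mod 51 at every step), the values σ(0), σ(1), …, σ(50) are: 0, 1, 16, 21, 1, 4, 30, 13, 16, 33, 13, 13, 21, 1, 4, 33, 1, 34, 18, 16, 4, 18, 4, 13, 30, 16, 16, 30, 13, 4, 18, 4, 16, 18, 34, 1, 33, 4, 1, 21, 13, 13, 33, 16, 13, 30, 4, 1, 21, 16, 1.
The distinct values are {0, 1, 4, 13, 16, 18, 21, 30, 33, 34}; there are 10 of them.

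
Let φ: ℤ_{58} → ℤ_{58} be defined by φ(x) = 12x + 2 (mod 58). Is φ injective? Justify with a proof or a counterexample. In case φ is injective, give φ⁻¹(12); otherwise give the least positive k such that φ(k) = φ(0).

29

Recall that φ is injective if φ(x_1) = φ(x_2) implies x_1 = x_2.
We have gcd(12, 58) = 2 > 1. Taking x_1 = 0 and x_2 = 29: φ(0) = 2 and φ(29) = 12·29 + 2 = 350 ≡ 2 (mod 58).
So φ(0) = φ(29) while 0 ≠ 29, thus φ is not injective.
Since φ is not injective, we find the least positive k with φ(k) = φ(0): this means 12k ≡ 0 (mod 58), i.e. 58 ∣ 12k. Since gcd(12, 58) = 2, dividing through by 2 this holds exactly when 29 ∣ 6k, and as gcd(6, 29) = 1, exactly when 29 ∣ k.
The smallest positive such k is 29.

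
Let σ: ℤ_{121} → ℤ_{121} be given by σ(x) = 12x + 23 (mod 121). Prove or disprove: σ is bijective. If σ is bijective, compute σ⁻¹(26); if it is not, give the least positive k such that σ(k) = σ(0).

91

Suppose σ(s) = σ(t) in ℤ_{121}. Then 12s + 23 ≡ 12t + 23 (mod 121), hence 12(s − t) ≡ 0 (mod 121).
Since gcd(12, 121) = 1, 12 is invertible modulo 121, therefore s − t ≡ 0 (mod 121), i.e. s = t.
We now compute 12⁻¹ mod 121 explicitly. Euclid's algorithm: 121 = 10·12 + 1; back-substituting gives 1 = 111·12 − 11·121, so 12⁻¹ ≡ 111 (mod 121).
For any y ∈ ℤ_{121}, x = 111(y − 23) mod 121 satisfies σ(x) = 12·111(y − 23) + 23 ≡ y (since 12·111 ≡ 1 mod 121). So every y has a preimage.
Thus σ is bijective.
Since σ is bijective, we compute σ⁻¹(26): solve 12x + 23 ≡ 26 (mod 121), i.e. 12x ≡ 3 (mod 121).
Multiplying by 12⁻¹ = 111 gives x ≡ 111·3 = 333 = 2·121 + 91 ≡ 91 (mod 121).
Check: σ(91) = 12·91 + 23 = 1115 = 9·121 + 26 ≡ 26 (mod 121).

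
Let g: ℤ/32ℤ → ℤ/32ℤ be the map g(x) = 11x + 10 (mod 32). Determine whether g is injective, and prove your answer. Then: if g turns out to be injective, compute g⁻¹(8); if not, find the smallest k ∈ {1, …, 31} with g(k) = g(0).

26

Suppose g(a) = g(b) in ℤ/32ℤ. Then 11a + 10 ≡ 11b + 10 (mod 32), so 11(a − b) ≡ 0 (mod 32).
Since gcd(11, 32) = 1, 11 is invertible modulo 32, thus a − b ≡ 0 (mod 32), i.e. a = b.
Therefore g is injective.
We now compute 11⁻¹ mod 32 explicitly. Euclid's algorithm: 32 = 2·11 + 10, 11 = 1·10 + 1; back-substituting gives 1 = 3·11 − 1·32, so 11⁻¹ ≡ 3 (mod 32).
Since g is injective, we find g⁻¹(8): we need 11x ≡ 8 − 10 ≡ 30 (mod 32). Using 11⁻¹ = 3: x ≡ 3·30 = 90 = 2·32 + 26, so x = 26.
Check: g(26) = 11·26 + 10 = 296 = 9·32 + 8 ≡ 8 (mod 32).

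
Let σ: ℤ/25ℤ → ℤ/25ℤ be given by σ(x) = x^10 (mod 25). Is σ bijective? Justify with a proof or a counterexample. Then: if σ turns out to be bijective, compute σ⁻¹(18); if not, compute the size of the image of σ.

σ(2): Repeated squaring mod 25: 2^1 ≡ 2, 2^2 ≡ 2² = 4, 2^4 ≡ 4² = 16, 2^8 ≡ 16² = 256 ≡ 6. Since 10 = 8 + 2, 2^10 ≡ 6·4: 6·4 = 24. So 2^10 ≡ 24 (mod 25).
σ(3): Repeated squaring mod 25: 3^1 ≡ 3, 3^2 ≡ 3² = 9, 3^4 ≡ 9² = 81 ≡ 6, 3^8 ≡ 6² = 36 ≡ 11. Since 10 = 8 + 2, 3^10 ≡ 11·9: 11·9 = 99 ≡ 24. So 3^10 ≡ 24 (mod 25).
So σ(2) = σ(3) = 24 while 2 ≠ 3, thus σ is not injective, hence not bijective.
Since σ is not bijective, we determine |image(σ)|. Computing x^10 mod 25 for each x (by repeated squaring, reducing mod 25 at every step), the values σ(0), σ(1), …, σ(24) are: 0, 1, 24, 24, 1, 0, 1, 24, 24, 1, 0, 1, 24, 24, 1, 0, 1, 24, 24, 1, 0, 1, 24, 24, 1.
The distinct values are {0, 1, 24}; there are 3 of them.

3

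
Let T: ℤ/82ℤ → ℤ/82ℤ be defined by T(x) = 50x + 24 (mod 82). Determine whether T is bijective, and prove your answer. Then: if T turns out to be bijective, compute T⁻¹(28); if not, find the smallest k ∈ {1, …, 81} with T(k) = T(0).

41

We have gcd(50, 82) = 2 > 1. Taking u = 0 and v = 41: T(0) = 24 and T(41) = 50·41 + 24 = 2074 ≡ 24 (mod 82).
So T(0) = T(41) while 0 ≠ 41, therefore T is not injective, hence not bijective.
Since T is not bijective, we find the least positive k with T(k) = T(0): this means 50k ≡ 0 (mod 82), i.e. 82 ∣ 50k. Since gcd(50, 82) = 2, dividing through by 2 this holds exactly when 41 ∣ 25k, and as gcd(25, 41) = 1, exactly when 41 ∣ k.
The smallest positive such k is 41.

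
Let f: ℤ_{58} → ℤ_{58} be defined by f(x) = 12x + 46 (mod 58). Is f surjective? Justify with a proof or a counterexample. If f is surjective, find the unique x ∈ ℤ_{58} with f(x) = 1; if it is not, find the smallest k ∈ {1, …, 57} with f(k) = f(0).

29

Recall that surjectivity means every element of the codomain has a preimage under f.
Since gcd(12, 58) = 2, we have 12x ≡ 0 (mod 2) for all x, so f(x) ≡ 0 (mod 2).
But 1 ≢ 0 (mod 2), so 1 ∈ ℤ_{58} has no preimage. Hence f is not surjective.
Since f is not surjective, we find the least positive k with f(k) = f(0): this means 12k ≡ 0 (mod 58), i.e. 58 ∣ 12k. Since gcd(12, 58) = 2, dividing through by 2 this holds exactly when 29 ∣ 6k, and as gcd(6, 29) = 1, exactly when 29 ∣ k.
The smallest positive such k is 29.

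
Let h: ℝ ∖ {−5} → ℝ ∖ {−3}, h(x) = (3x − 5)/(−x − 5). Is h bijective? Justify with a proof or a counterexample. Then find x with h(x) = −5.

-15

Suppose h(a) = h(b). Cross-multiplying: (3a − 5)(−b − 5) = (3b − 5)(−a − 5).
Expanding both sides and cancelling the symmetric terms leaves −20·(a − b) = 0. Since −20 ≠ 0, a = b. Therefore h is injective.
For any y ≠ −3, solving y(−x − 5) = 3x − 5 for x gives a well-defined x ≠ −5. So h is surjective.
Therefore h is bijective.
Solving h(x) = −5: cross-multiplying gives 3x − 5 = −5(−x − 5), which rearranges to −2x = 30, so x = −15.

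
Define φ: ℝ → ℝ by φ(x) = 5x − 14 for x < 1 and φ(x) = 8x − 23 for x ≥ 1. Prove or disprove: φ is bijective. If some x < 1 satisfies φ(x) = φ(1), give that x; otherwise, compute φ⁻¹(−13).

Both pieces are strictly increasing (slopes 5 and 8), so each is injective on its own interval.
The left piece maps (−∞, 1) onto (−∞, −9); the right piece maps [1, ∞) onto [−15, ∞).
These images overlap. In particular φ(1) = −15 (right piece), and solving 5x − 14 = −15 on the left piece gives x = −1/5 < 1.
So φ(−1/5) = φ(1) with −1/5 ≠ 1, and φ is not injective, hence not bijective. This x = −1/5 is the requested value below 1.

-1/5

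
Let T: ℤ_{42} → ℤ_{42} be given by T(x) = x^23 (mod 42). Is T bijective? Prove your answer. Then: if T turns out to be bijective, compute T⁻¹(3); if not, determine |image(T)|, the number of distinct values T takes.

Computing x^23 mod 42 for each x (by repeated squaring, reducing mod 42 at every step), the values T(0), T(1), …, T(41) are: 0, 1, 32, 33, 16, 17, 6, 7, 8, 39, 40, 23, 24, 13, 14, 15, 4, 5, 30, 31, 20, 21, 22, 11, 12, 37, 38, 27, 28, 29, 18, 19, 2, 3, 34, 35, 36, 25, 26, 9, 10, 41.
Every element of ℤ_{42} appears exactly once in this list, so T is a bijection, and in particular bijective.
Since T is bijective, we read off the preimage of 3 from the same table: T(33) = 3, so T⁻¹(3) = 33.

33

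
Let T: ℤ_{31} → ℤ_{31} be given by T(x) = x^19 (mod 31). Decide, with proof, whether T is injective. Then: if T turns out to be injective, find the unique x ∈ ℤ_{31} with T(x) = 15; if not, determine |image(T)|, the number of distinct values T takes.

Since 31 is prime, the nonzero elements of ℤ_{31} form a cyclic group of order 30.
As gcd(19, 30) = 1, raising to the 19th power is a bijection on this group: if s^19 ≡ t^19 then (st^{−1})^19 = 1, and the only element of order dividing gcd(19, 30) = 1 is 1, so s = t.
With T(0) = 0 this makes T injective on all of ℤ_{31}, hence bijective (finite equal-size domain and codomain). In particular T is injective.
Since T is injective, we find the preimage of 15. The inverse of x ↦ x^19 on (ℤ_{31})^× is x ↦ x^19, because 19·19 = 361 = 12·30 + 1 ≡ 1 (mod 30) and x^{30} = 1 for x ≠ 0 (Fermat). So T⁻¹(15) = 15^19 mod 31.
Repeated squaring mod 31: 15^1 ≡ 15, 15^2 ≡ 15² = 225 ≡ 8, 15^4 ≡ 8² = 64 ≡ 2, 15^8 ≡ 2² = 4, 15^16 ≡ 4² = 16. Since 19 = 16 + 2 + 1, 15^19 ≡ 16·8·15: 16·8 = 128 ≡ 4, then 4·15 = 60 ≡ 29. So 15^19 ≡ 29 (mod 31).
Hence T⁻¹(15) = 29.

29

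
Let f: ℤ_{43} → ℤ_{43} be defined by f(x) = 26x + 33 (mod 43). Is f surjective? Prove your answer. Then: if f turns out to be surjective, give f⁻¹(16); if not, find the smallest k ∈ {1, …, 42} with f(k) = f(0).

1

Since gcd(26, 43) = 1, 26 is invertible modulo 43. Euclid's algorithm: 43 = 1·26 + 17, 26 = 1·17 + 9, 17 = 1·9 + 8, 9 = 1·8 + 1; back-substituting gives 1 = 5·26 − 3·43, so 26⁻¹ ≡ 5 (mod 43).
For any y ∈ ℤ_{43}, x = 5(y − 33) mod 43 satisfies f(x) = 26·5(y − 33) + 33 ≡ y (since 26·5 ≡ 1 mod 43). So every y has a preimage.
Hence f is surjective.
Since f is surjective, we find f⁻¹(16): we need 26x ≡ 16 − 33 ≡ 26 (mod 43). Using 26⁻¹ = 5: x ≡ 5·26 = 130 = 3·43 + 1, so x = 1.
Check: f(1) = 26·1 + 33 = 59 = 1·43 + 16 ≡ 16 (mod 43).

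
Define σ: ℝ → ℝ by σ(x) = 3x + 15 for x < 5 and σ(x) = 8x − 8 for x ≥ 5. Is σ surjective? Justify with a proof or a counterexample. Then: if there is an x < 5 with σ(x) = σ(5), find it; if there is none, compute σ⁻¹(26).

11/3

Both pieces are strictly increasing (slopes 3 and 8), so each is injective on its own interval.
The left piece maps (−∞, 5) onto (−∞, 30); the right piece maps [5, ∞) onto [32, ∞).
The union (−∞, 30) ∪ [32, ∞) omits the interval between 30 and 32; in particular 30 has no preimage. So σ is not surjective.
Because the two images are disjoint, no x < 5 has σ(x) = σ(5), so we compute σ⁻¹(26): 26 lies in (−∞, 30), so solve 3x + 15 = 26: x = (26 − 15)/3 = 11/3.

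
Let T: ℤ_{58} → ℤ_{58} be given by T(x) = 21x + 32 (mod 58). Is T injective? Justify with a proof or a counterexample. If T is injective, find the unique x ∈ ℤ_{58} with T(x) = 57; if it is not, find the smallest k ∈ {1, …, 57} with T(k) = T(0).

Recall: T is injective when T(x_1) = T(x_2) forces x_1 = x_2.
Suppose T(x_1) = T(x_2) in ℤ_{58}. Then 21x_1 + 32 ≡ 21x_2 + 32 (mod 58), hence 21(x_1 − x_2) ≡ 0 (mod 58).
Since gcd(21, 58) = 1, 21 is invertible modulo 58, thus x_1 − x_2 ≡ 0 (mod 58), i.e. x_1 = x_2.
Thus T is injective.
We now compute 21⁻¹ mod 58 explicitly. Euclid's algorithm: 58 = 2·21 + 16, 21 = 1·16 + 5, 16 = 3·5 + 1; back-substituting gives 1 = 47·21 − 17·58, so 21⁻¹ ≡ 47 (mod 58).
Since T is injective, we compute T⁻¹(57): solve 21x + 32 ≡ 57 (mod 58), i.e. 21x ≡ 25 (mod 58).
Multiplying by 21⁻¹ = 47 gives x ≡ 47·25 = 1175 = 20·58 + 15 ≡ 15 (mod 58).
Check: T(15) = 21·15 + 32 = 347 = 5·58 + 57 ≡ 57 (mod 58).

15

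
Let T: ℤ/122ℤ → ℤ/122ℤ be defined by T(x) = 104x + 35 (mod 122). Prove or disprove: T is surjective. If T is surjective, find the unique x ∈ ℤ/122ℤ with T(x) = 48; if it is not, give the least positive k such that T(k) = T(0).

Recall: T is surjective if every y in the codomain equals T(x) for some x in the domain.
Since gcd(104, 122) = 2, we have 104x ≡ 0 (mod 2) for all x, so T(x) ≡ 1 (mod 2).
But 0 ≢ 1 (mod 2), so 0 ∈ ℤ/122ℤ has no preimage. Hence T is not surjective.
Since T is not surjective, we find the least positive k with T(k) = T(0): this means 104k ≡ 0 (mod 122), i.e. 122 ∣ 104k. Since gcd(104, 122) = 2, dividing through by 2 this holds exactly when 61 ∣ 52k, and as gcd(52, 61) = 1, exactly when 61 ∣ k.
The smallest positive such k is 61.

61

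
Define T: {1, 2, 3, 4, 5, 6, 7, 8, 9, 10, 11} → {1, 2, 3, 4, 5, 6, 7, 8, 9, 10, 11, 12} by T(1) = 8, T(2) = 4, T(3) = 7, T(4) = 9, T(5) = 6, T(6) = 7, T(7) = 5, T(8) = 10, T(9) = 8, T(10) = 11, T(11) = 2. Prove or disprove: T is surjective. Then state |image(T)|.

9

No element maps to 1, so T is not surjective.
The image of T is {2, 4, 5, 6, 7, 8, 9, 10, 11}, which has 9 elements.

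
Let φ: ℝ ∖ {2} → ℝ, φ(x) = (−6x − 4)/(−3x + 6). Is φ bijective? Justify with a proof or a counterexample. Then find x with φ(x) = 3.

22/3

If φ(x) = 2, cross-multiplying gives −3(−6x − 4) = −6(−3x + 6), which simplifies to 12 = −36 — false.  So 2 has no preimage and φ is not surjective.
So φ is not bijective.
Solving φ(x) = 3: cross-multiplying gives −6x − 4 = 3(−3x + 6), which rearranges to 3x = 22, so x = 22/3.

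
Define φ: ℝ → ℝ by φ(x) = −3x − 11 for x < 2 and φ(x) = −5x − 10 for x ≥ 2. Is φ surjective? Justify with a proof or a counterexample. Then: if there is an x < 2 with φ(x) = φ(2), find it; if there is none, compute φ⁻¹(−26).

16/5

Both pieces are strictly decreasing (slopes −3 and −5), so each is injective on its own interval.
The left piece maps (−∞, 2) onto (−17, ∞); the right piece maps [2, ∞) onto (−∞, −20].
The union (−17, ∞) ∪ (−∞, −20] omits the interval between −17 and −20; in particular −17 has no preimage. So φ is not surjective.
Because the two images are disjoint, no x < 2 has φ(x) = φ(2), so we compute φ⁻¹(−26): −26 lies in (−∞, −20], so solve −5x − 10 = −26: x = (−26 + 10)/(−5) = 16/5.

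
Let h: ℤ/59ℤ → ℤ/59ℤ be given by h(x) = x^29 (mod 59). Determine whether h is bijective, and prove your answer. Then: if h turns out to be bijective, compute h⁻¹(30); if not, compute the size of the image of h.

3

h(1) = 1^29 = 1.
h(3): Repeated squaring mod 59: 3^1 ≡ 3, 3^2 ≡ 3² = 9, 3^4 ≡ 9² = 81 ≡ 22, 3^8 ≡ 22² = 484 ≡ 12, 3^16 ≡ 12² = 144 ≡ 26. Since 29 = 16 + 8 + 4 + 1, 3^29 ≡ 26·12·22·3: 26·12 = 312 ≡ 17, then 17·22 = 374 ≡ 20, then 20·3 = 60 ≡ 1. So 3^29 ≡ 1 (mod 59).
So h(1) = h(3) = 1 while 1 ≠ 3, therefore h is not injective, hence not bijective.
Since h is not bijective, we determine |image(h)|. Computing x^29 mod 59 for each x (by repeated squaring, reducing mod 59 at every step), the values h(0), h(1), …, h(58) are: 0, 1, 58, 1, 1, 1, 58, 1, 58, 1, 58, 58, 1, 58, 58, 1, 1, 1, 58, 1, 1, 1, 1, 58, 58, 1, 1, 1, 1, 1, 58, 58, 58, 58, 58, 1, 1, 58, 58, 58, 58, 1, 58, 58, 58, 1, 1, 58, 1, 1, 58, 1, 58, 1, 58, 58, 58, 1, 58.
The distinct values are {0, 1, 58}; there are 3 of them.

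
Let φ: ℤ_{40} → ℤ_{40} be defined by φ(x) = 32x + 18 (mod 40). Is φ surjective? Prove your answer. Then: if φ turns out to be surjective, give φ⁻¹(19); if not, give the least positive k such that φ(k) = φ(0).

Since gcd(32, 40) = 8, we have 32x ≡ 0 (mod 8) for all x, so φ(x) ≡ 2 (mod 8).
But 0 ≢ 2 (mod 8), so 0 ∈ ℤ_{40} has no preimage. Therefore φ is not surjective.
Since φ is not surjective, we find the least positive k with φ(k) = φ(0): this means 32k ≡ 0 (mod 40), i.e. 40 ∣ 32k. Since gcd(32, 40) = 8, dividing through by 8 this holds exactly when 5 ∣ 4k, and as gcd(4, 5) = 1, exactly when 5 ∣ k.
The smallest positive such k is 5.

5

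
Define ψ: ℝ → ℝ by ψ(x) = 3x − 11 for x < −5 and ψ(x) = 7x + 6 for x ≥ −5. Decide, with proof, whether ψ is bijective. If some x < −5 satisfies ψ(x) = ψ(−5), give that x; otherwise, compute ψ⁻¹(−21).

-6

Both pieces are strictly increasing (slopes 3 and 7), so each is injective on its own interval.
The left piece maps (−∞, −5) onto (−∞, −26); the right piece maps [−5, ∞) onto [−29, ∞).
These images overlap. In particular ψ(−5) = −29 (right piece), and solving 3x − 11 = −29 on the left piece gives x = −6 < −5.
So ψ(−6) = ψ(−5) with −6 ≠ −5, and ψ is not injective, hence not bijective. This x = −6 is the requested value below −5.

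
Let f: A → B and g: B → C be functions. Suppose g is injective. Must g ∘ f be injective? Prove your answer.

not injective

No. Take A = {0, 1}, B = C = {0, 1, 2, 3}, f(0) = f(1) = 0, and g = identity (injective).
Then (g ∘ f)(0) = (g ∘ f)(1) = 0 with 0 ≠ 1, so g ∘ f is not injective.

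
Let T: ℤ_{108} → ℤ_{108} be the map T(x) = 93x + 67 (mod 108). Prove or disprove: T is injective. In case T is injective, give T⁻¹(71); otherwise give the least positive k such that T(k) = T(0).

36

By definition, injectivity means: for all x_1, x_2 in the domain, T(x_1) = T(x_2) implies x_1 = x_2.
We have gcd(93, 108) = 3 > 1. Taking x_1 = 0 and x_2 = 36: T(0) = 67 and T(36) = 93·36 + 67 = 3415 ≡ 67 (mod 108).
So T(0) = T(36) while 0 ≠ 36, so T is not injective.
Since T is not injective, we find the least positive k with T(k) = T(0): this means 93k ≡ 0 (mod 108), i.e. 108 ∣ 93k. Since gcd(93, 108) = 3, dividing through by 3 this holds exactly when 36 ∣ 31k, and as gcd(31, 36) = 1, exactly when 36 ∣ k.
The smallest positive such k is 36.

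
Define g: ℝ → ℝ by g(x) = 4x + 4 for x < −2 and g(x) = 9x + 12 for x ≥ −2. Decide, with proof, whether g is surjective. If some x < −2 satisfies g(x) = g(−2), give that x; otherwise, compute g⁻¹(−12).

-5/2

Both pieces are strictly increasing (slopes 4 and 9), so each is injective on its own interval.
The left piece maps (−∞, −2) onto (−∞, −4); the right piece maps [−2, ∞) onto [−6, ∞).
The union (−∞, −4) ∪ [−6, ∞) covers ℝ, so g is surjective.
For the follow-up: the images overlap, so an x < −2 with g(x) = g(−2) exists. g(−2) = −6; solving 4x + 4 = −6 for x < −2 gives x = (−6 − 4)/4 = −5/2.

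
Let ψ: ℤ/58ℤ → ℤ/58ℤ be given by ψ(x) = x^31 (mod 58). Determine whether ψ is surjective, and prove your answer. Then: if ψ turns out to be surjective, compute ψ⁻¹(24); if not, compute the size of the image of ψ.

36

Computing x^31 mod 58 for each x (by repeated squaring, reducing mod 58 at every step), the values ψ(0), ψ(1), …, ψ(57) are: 0, 1, 8, 27, 6, 9, 42, 53, 48, 33, 14, 55, 46, 51, 18, 11, 36, 41, 32, 15, 54, 39, 34, 45, 20, 23, 2, 21, 28, 29, 30, 37, 56, 35, 38, 13, 24, 19, 4, 43, 26, 17, 22, 47, 40, 7, 12, 3, 44, 25, 10, 5, 16, 49, 52, 31, 50, 57.
Every element of ℤ/58ℤ appears exactly once in this list, so ψ is a bijection, and in particular surjective.
Since ψ is surjective, we read off the preimage of 24 from the same table: ψ(36) = 24, so ψ⁻¹(24) = 36.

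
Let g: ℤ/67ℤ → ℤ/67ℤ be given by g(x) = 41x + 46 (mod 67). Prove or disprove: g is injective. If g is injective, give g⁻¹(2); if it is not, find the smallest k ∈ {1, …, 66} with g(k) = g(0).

By definition, g is injective when g(x_1) = g(x_2) forces x_1 = x_2.
If g(x_1) = g(x_2), then 41x_1 ≡ 41x_2 (mod 67). Because gcd(41, 67) = 1, we may cancel 41 to get x_1 ≡ x_2 (mod 67).
So g is injective.
We now compute 41⁻¹ mod 67 explicitly. Euclid's algorithm: 67 = 1·41 + 26, 41 = 1·26 + 15, 26 = 1·15 + 11, 15 = 1·11 + 4, 11 = 2·4 + 3, 4 = 1·3 + 1; back-substituting gives 1 = 18·41 − 11·67, so 41⁻¹ ≡ 18 (mod 67).
Since g is injective, we compute g⁻¹(2): solve 41x + 46 ≡ 2 (mod 67), i.e. 41x ≡ 23 (mod 67).
Multiplying by 41⁻¹ = 18 gives x ≡ 18·23 = 414 = 6·67 + 12 ≡ 12 (mod 67).
Check: g(12) = 41·12 + 46 = 538 = 8·67 + 2 ≡ 2 (mod 67).

12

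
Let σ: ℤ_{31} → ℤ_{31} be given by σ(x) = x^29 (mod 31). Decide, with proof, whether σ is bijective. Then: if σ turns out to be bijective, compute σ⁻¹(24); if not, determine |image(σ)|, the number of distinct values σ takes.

Since 31 is prime, the nonzero elements of ℤ_{31} form a cyclic group of order 30.
As gcd(29, 30) = 1, raising to the 29th power is a bijection on this group: if a^29 ≡ b^29 then (ab^{−1})^29 = 1, and the only element of order dividing gcd(29, 30) = 1 is 1, so a = b.
With σ(0) = 0 this makes σ injective on all of ℤ_{31}, hence bijective (finite equal-size domain and codomain). In particular σ is bijective.
Since σ is bijective, we find the preimage of 24. The inverse of x ↦ x^29 on (ℤ_{31})^× is x ↦ x^29, because 29·29 = 841 = 28·30 + 1 ≡ 1 (mod 30) and x^{30} = 1 for x ≠ 0 (Fermat). So σ⁻¹(24) = 24^29 mod 31.
Repeated squaring mod 31: 24^1 ≡ 24, 24^2 ≡ 24² = 576 ≡ 18, 24^4 ≡ 18² = 324 ≡ 14, 24^8 ≡ 14² = 196 ≡ 10, 24^16 ≡ 10² = 100 ≡ 7. Since 29 = 16 + 8 + 4 + 1, 24^29 ≡ 7·10·14·24: 7·10 = 70 ≡ 8, then 8·14 = 112 ≡ 19, then 19·24 = 456 ≡ 22. So 24^29 ≡ 22 (mod 31).
Hence σ⁻¹(24) = 22.

22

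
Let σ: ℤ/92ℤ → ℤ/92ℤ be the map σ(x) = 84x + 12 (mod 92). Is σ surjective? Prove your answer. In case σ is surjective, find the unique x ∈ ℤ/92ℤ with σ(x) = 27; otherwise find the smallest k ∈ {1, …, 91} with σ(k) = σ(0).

23

By definition, σ is surjective if every y in the codomain equals σ(x) for some x in the domain.
Since gcd(84, 92) = 4, we have 84x ≡ 0 (mod 4) for all x, so σ(x) ≡ 0 (mod 4).
But 1 ≢ 0 (mod 4), so 1 ∈ ℤ/92ℤ has no preimage. So σ is not surjective.
Since σ is not surjective, we find the least positive k with σ(k) = σ(0): this means 84k ≡ 0 (mod 92), i.e. 92 ∣ 84k. Since gcd(84, 92) = 4, dividing through by 4 this holds exactly when 23 ∣ 21k, and as gcd(21, 23) = 1, exactly when 23 ∣ k.
The smallest positive such k is 23.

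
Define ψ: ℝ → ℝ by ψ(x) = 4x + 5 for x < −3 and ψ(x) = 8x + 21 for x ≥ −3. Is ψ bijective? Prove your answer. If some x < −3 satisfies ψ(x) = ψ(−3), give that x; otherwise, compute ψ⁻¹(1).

-5/2

Both pieces are strictly increasing (slopes 4 and 8), so each is injective on its own interval.
The left piece maps (−∞, −3) onto (−∞, −7); the right piece maps [−3, ∞) onto [−3, ∞).
The images leave a gap (−7 has no preimage), so ψ is not surjective, hence not bijective.
Because the two images are disjoint, no x < −3 has ψ(x) = ψ(−3), so we compute ψ⁻¹(1): 1 lies in [−3, ∞), so solve 8x + 21 = 1: x = (1 − 21)/8 = −5/2.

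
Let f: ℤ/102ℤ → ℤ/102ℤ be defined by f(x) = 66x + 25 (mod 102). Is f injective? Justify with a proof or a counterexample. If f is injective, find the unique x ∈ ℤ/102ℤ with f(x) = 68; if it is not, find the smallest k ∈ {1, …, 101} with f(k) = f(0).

17

Recall: injectivity means: for all u, v in the domain, f(u) = f(v) implies u = v.
We have gcd(66, 102) = 6 > 1. Taking u = 0 and v = 17: f(0) = 25 and f(17) = 66·17 + 25 = 1147 ≡ 25 (mod 102).
So f(0) = f(17) while 0 ≠ 17, therefore f is not injective.
Since f is not injective, we find the least positive k with f(k) = f(0): this means 66k ≡ 0 (mod 102), i.e. 102 ∣ 66k. Since gcd(66, 102) = 6, dividing through by 6 this holds exactly when 17 ∣ 11k, and as gcd(11, 17) = 1, exactly when 17 ∣ k.
The smallest positive such k is 17.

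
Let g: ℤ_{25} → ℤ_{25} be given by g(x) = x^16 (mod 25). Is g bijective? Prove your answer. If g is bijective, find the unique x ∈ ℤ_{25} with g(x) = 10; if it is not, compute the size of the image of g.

6

g(3): Repeated squaring mod 25: 3^1 ≡ 3, 3^2 ≡ 3² = 9, 3^4 ≡ 9² = 81 ≡ 6, 3^8 ≡ 6² = 36 ≡ 11, 3^16 ≡ 11² = 121 ≡ 21. So 3^16 ≡ 21 (mod 25).
g(4): Repeated squaring mod 25: 4^1 ≡ 4, 4^2 ≡ 4² = 16, 4^4 ≡ 16² = 256 ≡ 6, 4^8 ≡ 6² = 36 ≡ 11, 4^16 ≡ 11² = 121 ≡ 21. So 4^16 ≡ 21 (mod 25).
So g(3) = g(4) = 21 while 3 ≠ 4, hence g is not injective, hence not bijective.
Since g is not bijective, we determine |image(g)|. Computing x^16 mod 25 for each x (by repeated squaring, reducing mod 25 at every step), the values g(0), g(1), …, g(24) are: 0, 1, 11, 21, 21, 0, 6, 1, 6, 16, 0, 11, 16, 16, 11, 0, 16, 6, 1, 6, 0, 21, 21, 11, 1.
The distinct values are {0, 1, 6, 11, 16, 21}; there are 6 of them.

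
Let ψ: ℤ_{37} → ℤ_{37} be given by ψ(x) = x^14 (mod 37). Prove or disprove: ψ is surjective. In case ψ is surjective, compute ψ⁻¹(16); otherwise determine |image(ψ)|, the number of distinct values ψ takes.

ψ(18): Repeated squaring mod 37: 18^1 ≡ 18, 18^2 ≡ 18² = 324 ≡ 28, 18^4 ≡ 28² = 784 ≡ 7, 18^8 ≡ 7² = 49 ≡ 12. Since 14 = 8 + 4 + 2, 18^14 ≡ 12·7·28: 12·7 = 84 ≡ 10, then 10·28 = 280 ≡ 21. So 18^14 ≡ 21 (mod 37).
ψ(19): Repeated squaring mod 37: 19^1 ≡ 19, 19^2 ≡ 19² = 361 ≡ 28, 19^4 ≡ 28² = 784 ≡ 7, 19^8 ≡ 7² = 49 ≡ 12. Since 14 = 8 + 4 + 2, 19^14 ≡ 12·7·28: 12·7 = 84 ≡ 10, then 10·28 = 280 ≡ 21. So 19^14 ≡ 21 (mod 37).
So ψ(18) = ψ(19) = 21 while 18 ≠ 19, therefore ψ is not injective.
A non-injective map from the 37-element set ℤ_{37} to itself takes at most 36 distinct values, so it cannot be surjective. Therefore ψ is not surjective.
Since ψ is not surjective, we determine |image(ψ)|. Computing x^14 mod 37 for each x (by repeated squaring, reducing mod 37 at every step), the values ψ(0), ψ(1), …, ψ(36) are: 0, 1, 30, 16, 12, 28, 36, 9, 27, 34, 26, 10, 7, 25, 11, 4, 33, 3, 21, 21, 3, 33, 4, 11, 25, 7, 10, 26, 34, 27, 9, 36, 28, 12, 16, 30, 1.
The distinct values are {0, 1, 3, 4, 7, 9, 10, 11, 12, 16, 21, 25, 26, 27, 28, 30, 33, 34, 36}; there are 19 of them.

19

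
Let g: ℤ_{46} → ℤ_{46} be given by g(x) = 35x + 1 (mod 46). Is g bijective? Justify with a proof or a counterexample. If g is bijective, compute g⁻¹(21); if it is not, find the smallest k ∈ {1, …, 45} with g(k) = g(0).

40

Recall that injectivity means: for all u, v in the domain, g(u) = g(v) implies u = v.
Suppose g(u) = g(v) in ℤ_{46}. Then 35u + 1 ≡ 35v + 1 (mod 46), hence 35(u − v) ≡ 0 (mod 46).
Since gcd(35, 46) = 1, 35 is invertible modulo 46, therefore u − v ≡ 0 (mod 46), i.e. u = v.
We now compute 35⁻¹ mod 46 explicitly. Euclid's algorithm: 46 = 1·35 + 11, 35 = 3·11 + 2, 11 = 5·2 + 1; back-substituting gives 1 = 25·35 − 19·46, so 35⁻¹ ≡ 25 (mod 46).
Then y ↦ 25(y − 1) is a two-sided inverse to g, so every y ∈ ℤ_{46} has a preimage.
So g is bijective.
Since g is bijective, we compute g⁻¹(21): solve 35x + 1 ≡ 21 (mod 46), i.e. 35x ≡ 20 (mod 46).
Multiplying by 35⁻¹ = 25 gives x ≡ 25·20 = 500 = 10·46 + 40 ≡ 40 (mod 46).
Check: g(40) = 35·40 + 1 = 1401 = 30·46 + 21 ≡ 21 (mod 46).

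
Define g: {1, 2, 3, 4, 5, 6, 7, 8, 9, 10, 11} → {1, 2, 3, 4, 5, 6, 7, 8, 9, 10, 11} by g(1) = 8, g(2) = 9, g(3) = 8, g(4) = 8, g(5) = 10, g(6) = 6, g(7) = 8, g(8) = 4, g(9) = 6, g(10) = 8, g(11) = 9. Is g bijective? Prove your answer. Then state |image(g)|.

g(1) = 8 = g(3) with 1 ≠ 3, so g is not injective, hence not bijective.
The image of g is {4, 6, 8, 9, 10}, which has 5 elements.

5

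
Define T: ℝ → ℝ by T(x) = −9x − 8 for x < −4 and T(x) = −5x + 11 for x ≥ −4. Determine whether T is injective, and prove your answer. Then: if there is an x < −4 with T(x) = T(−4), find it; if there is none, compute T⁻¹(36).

Both pieces are strictly decreasing (slopes −9 and −5), so each is injective on its own interval.
The left piece maps (−∞, −4) onto (28, ∞); the right piece maps [−4, ∞) onto (−∞, 31].
These images overlap. In particular T(−4) = 31 (right piece), and solving −9x − 8 = 31 on the left piece gives x = −13/3 < −4.
So T(−13/3) = T(−4) with −13/3 ≠ −4, and T is not injective. This x = −13/3 is the requested value below −4.

-13/3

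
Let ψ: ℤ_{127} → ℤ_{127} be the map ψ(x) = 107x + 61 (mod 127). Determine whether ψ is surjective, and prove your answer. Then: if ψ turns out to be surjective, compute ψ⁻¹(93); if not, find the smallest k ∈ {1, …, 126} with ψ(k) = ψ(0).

100

Since gcd(107, 127) = 1, 107 is invertible modulo 127. Euclid's algorithm: 127 = 1·107 + 20, 107 = 5·20 + 7, 20 = 2·7 + 6, 7 = 1·6 + 1; back-substituting gives 1 = 19·107 − 16·127, so 107⁻¹ ≡ 19 (mod 127).
Then y ↦ 19(y − 61) is a two-sided inverse to ψ, so every y ∈ ℤ_{127} has a preimage.
Thus ψ is surjective.
Since ψ is surjective, we find ψ⁻¹(93): we need 107x ≡ 93 − 61 ≡ 32 (mod 127). Using 107⁻¹ = 19: x ≡ 19·32 = 608 = 4·127 + 100, so x = 100.
Check: ψ(100) = 107·100 + 61 = 10761 = 84·127 + 93 ≡ 93 (mod 127).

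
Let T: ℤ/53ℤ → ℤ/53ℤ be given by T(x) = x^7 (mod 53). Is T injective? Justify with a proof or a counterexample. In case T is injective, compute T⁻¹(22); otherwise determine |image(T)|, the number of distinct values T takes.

2

Since 53 is prime, the nonzero elements of ℤ/53ℤ form a cyclic group of order 52.
As gcd(7, 52) = 1, raising to the 7th power is a bijection on this group: if a^7 ≡ b^7 then (ab^{−1})^7 = 1, and the only element of order dividing gcd(7, 52) = 1 is 1, so a = b.
With T(0) = 0 this makes T injective on all of ℤ/53ℤ, hence bijective (finite equal-size domain and codomain). In particular T is injective.
Since T is injective, we find the preimage of 22. The inverse of x ↦ x^7 on (ℤ/53ℤ)^× is x ↦ x^15, because 7·15 = 105 = 2·52 + 1 ≡ 1 (mod 52) and x^{52} = 1 for x ≠ 0 (Fermat). So T⁻¹(22) = 22^15 mod 53.
Repeated squaring mod 53: 22^1 ≡ 22, 22^2 ≡ 22² = 484 ≡ 7, 22^4 ≡ 7² = 49, 22^8 ≡ 49² = 2401 ≡ 16. Since 15 = 8 + 4 + 2 + 1, 22^15 ≡ 16·49·7·22: 16·49 = 784 ≡ 42, then 42·7 = 294 ≡ 29, then 29·22 = 638 ≡ 2. So 22^15 ≡ 2 (mod 53).
Hence T⁻¹(22) = 2.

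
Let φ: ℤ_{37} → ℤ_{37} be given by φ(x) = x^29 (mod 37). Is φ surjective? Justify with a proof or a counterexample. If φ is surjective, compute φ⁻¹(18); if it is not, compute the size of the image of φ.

Since 37 is prime, the nonzero elements of ℤ_{37} form a cyclic group of order 36.
As gcd(29, 36) = 1, raising to the 29th power is a bijection on this group: if u^29 ≡ v^29 then (uv^{−1})^29 = 1, and the only element of order dividing gcd(29, 36) = 1 is 1, so u = v.
With φ(0) = 0 this makes φ injective on all of ℤ_{37}, hence bijective (finite equal-size domain and codomain). In particular φ is surjective.
Since φ is surjective, we find the preimage of 18. The inverse of x ↦ x^29 on (ℤ_{37})^× is x ↦ x^5, because 29·5 = 145 = 4·36 + 1 ≡ 1 (mod 36) and x^{36} = 1 for x ≠ 0 (Fermat). So φ⁻¹(18) = 18^5 mod 37.
Repeated squaring mod 37: 18^1 ≡ 18, 18^2 ≡ 18² = 324 ≡ 28, 18^4 ≡ 28² = 784 ≡ 7. Since 5 = 4 + 1, 18^5 ≡ 7·18: 7·18 = 126 ≡ 15. So 18^5 ≡ 15 (mod 37).
Hence φ⁻¹(18) = 15.

15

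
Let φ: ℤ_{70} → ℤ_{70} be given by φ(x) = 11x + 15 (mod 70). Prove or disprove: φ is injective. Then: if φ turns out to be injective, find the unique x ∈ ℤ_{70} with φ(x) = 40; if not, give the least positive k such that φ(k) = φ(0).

15

If φ(u) = φ(v), then 11u ≡ 11v (mod 70). Because gcd(11, 70) = 1, we may cancel 11 to get u ≡ v (mod 70).
So φ is injective.
We now compute 11⁻¹ mod 70 explicitly. Euclid's algorithm: 70 = 6·11 + 4, 11 = 2·4 + 3, 4 = 1·3 + 1; back-substituting gives 1 = 51·11 − 8·70, so 11⁻¹ ≡ 51 (mod 70).
Since φ is injective, we find φ⁻¹(40): we need 11x ≡ 40 − 15 ≡ 25 (mod 70). Using 11⁻¹ = 51: x ≡ 51·25 = 1275 = 18·70 + 15, so x = 15.
Check: φ(15) = 11·15 + 15 = 180 = 2·70 + 40 ≡ 40 (mod 70).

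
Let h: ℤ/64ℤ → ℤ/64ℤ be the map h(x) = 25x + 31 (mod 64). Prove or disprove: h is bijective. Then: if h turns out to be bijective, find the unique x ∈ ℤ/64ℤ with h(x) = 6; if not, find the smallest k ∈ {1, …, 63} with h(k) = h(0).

Suppose h(x_1) = h(x_2) in ℤ/64ℤ. Then 25x_1 + 31 ≡ 25x_2 + 31 (mod 64), hence 25(x_1 − x_2) ≡ 0 (mod 64).
Since gcd(25, 64) = 1, 25 is invertible modulo 64, thus x_1 − x_2 ≡ 0 (mod 64), i.e. x_1 = x_2.
We now compute 25⁻¹ mod 64 explicitly. Euclid's algorithm: 64 = 2·25 + 14, 25 = 1·14 + 11, 14 = 1·11 + 3, 11 = 3·3 + 2, 3 = 1·2 + 1; back-substituting gives 1 = 41·25 − 16·64, so 25⁻¹ ≡ 41 (mod 64).
Then y ↦ 41(y − 31) is a two-sided inverse to h, so every y ∈ ℤ/64ℤ has a preimage.
Hence h is bijective.
Since h is bijective, we find h⁻¹(6): we need 25x ≡ 6 − 31 ≡ 39 (mod 64). Using 25⁻¹ = 41: x ≡ 41·39 = 1599 = 24·64 + 63, so x = 63.
Check: h(63) = 25·63 + 31 = 1606 = 25·64 + 6 ≡ 6 (mod 64).

63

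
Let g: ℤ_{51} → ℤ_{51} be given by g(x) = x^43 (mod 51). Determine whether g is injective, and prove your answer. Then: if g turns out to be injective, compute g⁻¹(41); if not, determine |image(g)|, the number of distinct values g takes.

20

Computing x^43 mod 51 for each x (by repeated squaring, reducing mod 51 at every step), the values g(0), g(1), …, g(50) are: 0, 1, 8, 24, 13, 11, 39, 31, 2, 15, 37, 29, 6, 4, 44, 9, 16, 17, 18, 25, 41, 30, 28, 5, 48, 19, 32, 3, 46, 23, 21, 10, 26, 33, 34, 35, 42, 7, 47, 45, 22, 14, 36, 49, 20, 12, 40, 38, 27, 43, 50.
Every element of ℤ_{51} appears exactly once in this list, so g is a bijection, and in particular injective.
Since g is injective, we read off the preimage of 41 from the same table: g(20) = 41, so g⁻¹(41) = 20.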